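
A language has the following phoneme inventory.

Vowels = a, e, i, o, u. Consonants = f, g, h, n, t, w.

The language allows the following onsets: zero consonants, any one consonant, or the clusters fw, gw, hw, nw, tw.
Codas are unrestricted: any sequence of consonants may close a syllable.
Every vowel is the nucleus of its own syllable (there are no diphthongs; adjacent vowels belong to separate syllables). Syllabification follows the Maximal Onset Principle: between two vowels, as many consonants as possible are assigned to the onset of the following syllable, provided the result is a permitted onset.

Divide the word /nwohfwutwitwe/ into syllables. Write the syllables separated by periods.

Nuclei (vowels): o, u, i, e → 4 syllables.
σ1/σ2 boundary: /hfw/ splits as /h/ + /fw/ (/fw/ is the longest suffix that is a licit onset).
σ2/σ3 boundary: /tw/ — entire cluster is a permitted onset → onset /tw/, coda ∅.
σ3/σ4 boundary: cluster /tw/ — /tw/ is itself a permitted onset, so the whole cluster goes right; preceding coda = ∅.

nwoh.fwu.twi.twe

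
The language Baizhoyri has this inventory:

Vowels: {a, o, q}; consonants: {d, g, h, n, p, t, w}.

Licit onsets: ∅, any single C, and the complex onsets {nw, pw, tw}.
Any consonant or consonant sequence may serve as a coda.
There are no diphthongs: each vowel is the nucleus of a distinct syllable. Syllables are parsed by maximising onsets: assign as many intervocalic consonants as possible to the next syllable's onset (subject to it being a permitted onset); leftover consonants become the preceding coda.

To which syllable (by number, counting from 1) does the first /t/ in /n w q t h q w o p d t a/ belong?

The vowels are q, q, o, a — 4 nuclei, so 4 syllables.
V1 /q/ – V2 /q/: /th/; trying suffixes from longest down, /h/ is the first permitted one, so coda /t/ | onset /h/.
V2 /q/ – V3 /o/: just /w/ — single C goes to the following onset.
V3 /o/ – V4 /a/: /pdt/ — longest licit onset from the right is /t/, leaving /pd/ as coda.
Result: nwqt.hq.wopd.ta.
The first /t/ is in the coda of syllable 1 (/nwqt/).

1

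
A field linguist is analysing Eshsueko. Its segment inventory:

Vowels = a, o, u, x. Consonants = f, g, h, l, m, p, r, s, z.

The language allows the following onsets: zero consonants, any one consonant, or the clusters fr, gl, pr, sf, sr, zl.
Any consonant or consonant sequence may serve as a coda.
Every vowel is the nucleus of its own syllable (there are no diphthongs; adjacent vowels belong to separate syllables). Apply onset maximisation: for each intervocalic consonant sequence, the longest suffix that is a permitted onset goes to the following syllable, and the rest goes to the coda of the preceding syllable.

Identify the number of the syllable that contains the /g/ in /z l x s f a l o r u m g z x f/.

Vowels present: x, a, o, u, x; each is a nucleus, giving 5 syllables.
V1 /x/ – V2 /a/: cluster /sf/ — /sf/ is itself a permitted onset, so the whole cluster goes right; preceding coda = ∅.
V2 /a/ – V3 /o/: /l/ → onset of the next syllable (single consonants are always licit onsets).
V3 /o/ – V4 /u/: /r/ is a single consonant, so it becomes the next onset.
V4 /u/ – V5 /x/: /mgz/ splits as /mg/ + /z/ (/z/ is the longest suffix that is a licit onset).
Result: zlx.sfa.lo.rumg.zxf.
The /g/ is in the coda of syllable 4 (/rumg/).

4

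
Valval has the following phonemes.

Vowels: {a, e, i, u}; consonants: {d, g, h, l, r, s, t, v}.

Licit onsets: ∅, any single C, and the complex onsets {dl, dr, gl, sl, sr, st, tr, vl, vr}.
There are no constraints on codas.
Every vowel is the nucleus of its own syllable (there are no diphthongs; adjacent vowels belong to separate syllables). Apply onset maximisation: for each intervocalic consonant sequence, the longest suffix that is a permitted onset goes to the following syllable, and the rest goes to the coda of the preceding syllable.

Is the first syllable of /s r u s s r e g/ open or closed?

Vowels present: u, e; each is a nucleus, giving 2 syllables.
σ1/σ2 boundary: /ssr/; trying suffixes from longest down, /sr/ is the first permitted one, so coda /s/ | onset /sr/.
Putting it together: srus.sreg.
Syllable 1 is /srus/ with coda /s/, so it is closed.

closed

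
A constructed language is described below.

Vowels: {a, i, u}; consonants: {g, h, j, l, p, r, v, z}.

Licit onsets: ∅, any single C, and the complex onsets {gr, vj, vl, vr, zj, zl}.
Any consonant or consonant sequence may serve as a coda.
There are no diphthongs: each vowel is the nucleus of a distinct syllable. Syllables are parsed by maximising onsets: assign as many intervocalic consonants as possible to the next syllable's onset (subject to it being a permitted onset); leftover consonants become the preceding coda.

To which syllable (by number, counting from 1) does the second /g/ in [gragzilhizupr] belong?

1

Vowels present: a, i, i, u; each is a nucleus, giving 4 syllables.
V1 /a/ – V2 /i/: /gz/ — longest licit onset from the right is /z/, leaving /g/ as coda.
V2 /i/ – V3 /i/: cluster /lh/ — the longest permitted-onset suffix is /h/; onset = /h/, preceding coda = /l/.
V3 /i/ – V4 /u/: /z/ is a single consonant, so it becomes the next onset.
So the parse is grag.zil.hi.zupr.
The second /g/ is in the coda of syllable 1 (/grag/).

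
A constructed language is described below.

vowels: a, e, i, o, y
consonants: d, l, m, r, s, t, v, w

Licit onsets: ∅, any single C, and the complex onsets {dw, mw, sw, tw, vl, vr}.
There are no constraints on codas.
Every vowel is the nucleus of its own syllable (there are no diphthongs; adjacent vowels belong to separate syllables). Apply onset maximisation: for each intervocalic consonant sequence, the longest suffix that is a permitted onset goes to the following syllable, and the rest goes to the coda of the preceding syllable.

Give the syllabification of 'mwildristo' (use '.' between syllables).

mwild.ris.to

Vowels present: i, i, o; each is a nucleus, giving 3 syllables.
σ1/σ2 boundary: cluster /ldr/ — the longest permitted-onset suffix is /r/; onset = /r/, preceding coda = /ld/.
σ2/σ3 boundary: /st/ — longest licit onset from the right is /t/, leaving /s/ as coda.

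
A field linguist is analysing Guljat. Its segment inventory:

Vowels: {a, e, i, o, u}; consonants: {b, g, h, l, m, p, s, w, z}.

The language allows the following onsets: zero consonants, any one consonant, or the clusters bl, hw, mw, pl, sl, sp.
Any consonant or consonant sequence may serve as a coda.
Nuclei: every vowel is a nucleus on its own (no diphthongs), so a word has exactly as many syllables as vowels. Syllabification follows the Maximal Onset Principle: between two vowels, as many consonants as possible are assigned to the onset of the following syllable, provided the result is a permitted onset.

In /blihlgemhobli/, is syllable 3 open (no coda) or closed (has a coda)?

open

The vowels are i, e, o, i — 4 nuclei, so 4 syllables.
σ1/σ2 boundary: /hlg/; trying suffixes from longest down, /g/ is the first permitted one, so coda /hl/ | onset /g/.
σ2/σ3 boundary: /mh/ — longest licit onset from the right is /h/, leaving /m/ as coda.
σ3/σ4 boundary: /bl/ — entire cluster is a permitted onset → onset /bl/, coda ∅.
So the parse is blihl.gem.ho.bli.
Syllable 3 is /ho/; it ends in its nucleus with no coda, so it is open.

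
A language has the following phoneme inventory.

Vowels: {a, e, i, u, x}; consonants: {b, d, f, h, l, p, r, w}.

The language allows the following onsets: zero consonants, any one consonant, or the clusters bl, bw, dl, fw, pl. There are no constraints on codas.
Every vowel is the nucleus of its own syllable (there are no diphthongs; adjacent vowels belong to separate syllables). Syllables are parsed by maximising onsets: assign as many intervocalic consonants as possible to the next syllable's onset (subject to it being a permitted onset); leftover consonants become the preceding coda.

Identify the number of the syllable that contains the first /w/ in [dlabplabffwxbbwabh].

3

The vowels are a, a, x, a — 4 nuclei, so 4 syllables.
/a…a/ gap (V1→V2): /bpl/ splits as /b/ + /pl/ (/pl/ is the longest suffix that is a licit onset).
/a…x/ gap (V2→V3): /bffw/ — longest licit onset from the right is /fw/, leaving /bf/ as coda.
/x…a/ gap (V3→V4): /bbw/ — longest licit onset from the right is /bw/, leaving /b/ as coda.
So the parse is dlab.plabf.fwxb.bwabh.
The first /w/ is in the onset of syllable 3 (/fwxb/).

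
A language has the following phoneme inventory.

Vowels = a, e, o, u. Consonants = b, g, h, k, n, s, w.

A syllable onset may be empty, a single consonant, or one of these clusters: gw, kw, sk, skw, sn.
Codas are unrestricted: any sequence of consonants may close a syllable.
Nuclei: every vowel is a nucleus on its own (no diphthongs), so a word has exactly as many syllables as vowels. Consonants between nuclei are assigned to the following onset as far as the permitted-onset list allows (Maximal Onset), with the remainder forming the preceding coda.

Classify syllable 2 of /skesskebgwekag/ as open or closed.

closed

Vowels present: e, e, e, a; each is a nucleus, giving 4 syllables.
/e…e/ gap (V1→V2): /ssk/ — longest licit onset from the right is /sk/, leaving /s/ as coda.
/e…e/ gap (V2→V3): /bgw/ — longest licit onset from the right is /gw/, leaving /b/ as coda.
/e…a/ gap (V3→V4): /k/ is a single consonant, so it becomes the next onset.
Putting it together: skes.skeb.gwe.kag.
Syllable 2 is /skeb/ with coda /b/, so it is closed.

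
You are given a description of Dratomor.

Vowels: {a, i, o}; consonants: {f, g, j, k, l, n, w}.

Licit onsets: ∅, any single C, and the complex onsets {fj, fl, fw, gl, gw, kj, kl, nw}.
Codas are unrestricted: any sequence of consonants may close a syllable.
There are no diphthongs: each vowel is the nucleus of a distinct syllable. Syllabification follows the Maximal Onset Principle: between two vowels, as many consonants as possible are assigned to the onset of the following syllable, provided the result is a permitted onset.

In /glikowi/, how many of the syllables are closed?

Vowels present: i, o, i; each is a nucleus, giving 3 syllables.
/i…o/ gap (V1→V2): /k/ → onset of the next syllable (single consonants are always licit onsets).
/o…i/ gap (V2→V3): /w/ is a single consonant, so it becomes the next onset.
So the parse is gli.ko.wi.
Classifying each syllable: /gli/ (open), /ko/ (open), /wi/ (open).
Closed syllables: 0.

0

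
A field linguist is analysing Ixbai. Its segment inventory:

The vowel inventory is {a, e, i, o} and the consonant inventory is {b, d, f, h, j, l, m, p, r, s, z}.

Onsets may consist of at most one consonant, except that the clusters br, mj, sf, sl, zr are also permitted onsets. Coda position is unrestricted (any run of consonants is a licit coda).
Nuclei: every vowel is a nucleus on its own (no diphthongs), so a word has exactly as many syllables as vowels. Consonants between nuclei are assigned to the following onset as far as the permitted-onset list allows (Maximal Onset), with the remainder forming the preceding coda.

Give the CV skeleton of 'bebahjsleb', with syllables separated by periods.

Nuclei (vowels): e, a, e → 3 syllables.
Between /e/ (V1) and /a/ (V2): /b/ → onset of the next syllable (single consonants are always licit onsets).
Between /a/ (V2) and /e/ (V3): /hjsl/ — longest licit onset from the right is /sl/, leaving /hj/ as coda.
Syllabification: be.bahj.sleb.
Mapping each syllable to C/V: /be/ → CV, /bahj/ → CVCC, /sleb/ → CCVC.

CV.CVCC.CCVC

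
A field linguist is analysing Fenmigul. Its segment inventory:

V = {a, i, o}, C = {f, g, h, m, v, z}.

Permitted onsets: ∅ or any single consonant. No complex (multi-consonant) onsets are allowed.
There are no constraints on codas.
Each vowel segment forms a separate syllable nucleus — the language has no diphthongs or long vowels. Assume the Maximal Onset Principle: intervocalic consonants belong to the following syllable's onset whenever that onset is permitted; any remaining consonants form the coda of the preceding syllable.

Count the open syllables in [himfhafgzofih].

1

Vowels present: i, a, o, i; each is a nucleus, giving 4 syllables.
V1 /i/ – V2 /a/: /mfh/; trying suffixes from longest down, /h/ is the first permitted one, so coda /mf/ | onset /h/.
V2 /a/ – V3 /o/: /fgz/ splits as /fg/ + /z/ (/z/ is the longest suffix that is a licit onset).
V3 /o/ – V4 /i/: just /f/ — single C goes to the following onset.
Putting it together: himf.hafg.zo.fih.
Classifying each syllable: /himf/ (closed), /hafg/ (closed), /zo/ (open), /fih/ (closed).
Open syllables: 1.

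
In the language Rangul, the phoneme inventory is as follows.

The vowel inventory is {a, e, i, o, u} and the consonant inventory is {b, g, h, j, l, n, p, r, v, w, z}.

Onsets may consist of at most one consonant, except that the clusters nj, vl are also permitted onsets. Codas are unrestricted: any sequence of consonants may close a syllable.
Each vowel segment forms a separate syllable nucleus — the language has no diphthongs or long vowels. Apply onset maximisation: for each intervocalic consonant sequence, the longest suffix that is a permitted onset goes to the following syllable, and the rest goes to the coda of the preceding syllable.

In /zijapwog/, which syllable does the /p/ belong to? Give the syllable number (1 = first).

2

The vowels are i, a, o — 3 nuclei, so 3 syllables.
Between /i/ (V1) and /a/ (V2): just /j/ — single C goes to the following onset.
Between /a/ (V2) and /o/ (V3): /pw/ splits as /p/ + /w/ (/w/ is the longest suffix that is a licit onset).
Syllabification: zi.jap.wog.
The /p/ is in the coda of syllable 2 (/jap/).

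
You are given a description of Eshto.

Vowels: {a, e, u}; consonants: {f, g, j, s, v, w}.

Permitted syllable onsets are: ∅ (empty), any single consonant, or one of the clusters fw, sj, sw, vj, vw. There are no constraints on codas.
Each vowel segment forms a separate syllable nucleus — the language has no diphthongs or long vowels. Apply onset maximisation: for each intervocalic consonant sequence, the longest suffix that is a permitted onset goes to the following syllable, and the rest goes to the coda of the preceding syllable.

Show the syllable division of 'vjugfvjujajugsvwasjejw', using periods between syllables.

Vowels present: u, u, a, u, a, e; each is a nucleus, giving 6 syllables.
V1 /u/ – V2 /u/: /gfvj/; trying suffixes from longest down, /vj/ is the first permitted one, so coda /gf/ | onset /vj/.
V2 /u/ – V3 /a/: /j/ → onset of the next syllable (single consonants are always licit onsets).
V3 /a/ – V4 /u/: just /j/ — single C goes to the following onset.
V4 /u/ – V5 /a/: /gsvw/; trying suffixes from longest down, /vw/ is the first permitted one, so coda /gs/ | onset /vw/.
V5 /a/ – V6 /e/: /sj/ — entire cluster is a permitted onset → onset /sj/, coda ∅.

vjugf.vju.ja.jugs.vwa.sjejw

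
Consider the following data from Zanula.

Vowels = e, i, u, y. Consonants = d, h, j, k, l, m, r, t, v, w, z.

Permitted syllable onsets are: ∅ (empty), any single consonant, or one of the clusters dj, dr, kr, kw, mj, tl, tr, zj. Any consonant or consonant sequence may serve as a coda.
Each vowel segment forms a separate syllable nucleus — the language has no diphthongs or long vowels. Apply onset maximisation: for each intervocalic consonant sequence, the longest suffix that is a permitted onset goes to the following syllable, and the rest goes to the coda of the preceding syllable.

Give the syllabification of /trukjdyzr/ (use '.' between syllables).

trukj.dyzr

The vowels are u, y — 2 nuclei, so 2 syllables.
σ1/σ2 boundary: /kjd/; trying suffixes from longest down, /d/ is the first permitted one, so coda /kj/ | onset /d/.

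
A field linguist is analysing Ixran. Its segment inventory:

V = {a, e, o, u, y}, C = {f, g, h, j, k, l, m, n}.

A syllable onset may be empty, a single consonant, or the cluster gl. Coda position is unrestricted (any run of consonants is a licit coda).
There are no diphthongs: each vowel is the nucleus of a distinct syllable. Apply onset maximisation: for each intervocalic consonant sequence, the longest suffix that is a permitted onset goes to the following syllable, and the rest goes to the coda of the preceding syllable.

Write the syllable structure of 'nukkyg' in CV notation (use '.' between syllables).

Vowels present: u, y; each is a nucleus, giving 2 syllables.
σ1/σ2 boundary: cluster /kk/ — the longest permitted-onset suffix is /k/; onset = /k/, preceding coda = /k/.
Result: nuk.kyg.
Mapping each syllable to C/V: /nuk/ → CVC, /kyg/ → CVC.

CVC.CVC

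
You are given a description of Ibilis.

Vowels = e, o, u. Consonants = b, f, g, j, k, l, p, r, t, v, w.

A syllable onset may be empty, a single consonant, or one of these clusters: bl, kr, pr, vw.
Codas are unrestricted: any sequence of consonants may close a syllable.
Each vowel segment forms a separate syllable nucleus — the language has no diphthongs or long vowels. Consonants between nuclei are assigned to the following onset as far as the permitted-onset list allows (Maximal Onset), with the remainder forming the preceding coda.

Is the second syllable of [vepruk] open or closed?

closed

The vowels are e, u — 2 nuclei, so 2 syllables.
/e…u/ gap (V1→V2): /pr/ is a licit onset in full, so it all attaches to the next syllable.
Putting it together: ve.pruk.
Syllable 2 is /pruk/ with coda /k/, so it is closed.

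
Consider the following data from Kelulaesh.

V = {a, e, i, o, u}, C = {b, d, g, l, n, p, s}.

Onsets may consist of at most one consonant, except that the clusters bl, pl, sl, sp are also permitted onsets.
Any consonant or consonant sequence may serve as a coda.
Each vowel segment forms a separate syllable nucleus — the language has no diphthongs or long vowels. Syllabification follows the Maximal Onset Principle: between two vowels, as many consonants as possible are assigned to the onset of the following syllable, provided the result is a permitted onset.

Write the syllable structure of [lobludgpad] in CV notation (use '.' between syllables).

CV.CCVCC.CVC

Nuclei (vowels): o, u, a → 3 syllables.
σ1/σ2 boundary: /bl/ is a licit onset in full, so it all attaches to the next syllable.
σ2/σ3 boundary: /dgp/ — longest licit onset from the right is /p/, leaving /dg/ as coda.
Syllabification: lo.bludg.pad.
Mapping each syllable to C/V: /lo/ → CV, /bludg/ → CCVCC, /pad/ → CVC.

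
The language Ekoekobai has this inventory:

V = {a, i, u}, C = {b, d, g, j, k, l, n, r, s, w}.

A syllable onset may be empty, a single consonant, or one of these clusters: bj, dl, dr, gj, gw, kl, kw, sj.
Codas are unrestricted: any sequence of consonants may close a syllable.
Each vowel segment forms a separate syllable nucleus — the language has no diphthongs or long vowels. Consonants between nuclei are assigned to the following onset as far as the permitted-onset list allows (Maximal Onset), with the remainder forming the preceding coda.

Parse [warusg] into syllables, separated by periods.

Vowels present: a, u; each is a nucleus, giving 2 syllables.
/a…u/ gap (V1→V2): just /r/ — single C goes to the following onset.

wa.rusg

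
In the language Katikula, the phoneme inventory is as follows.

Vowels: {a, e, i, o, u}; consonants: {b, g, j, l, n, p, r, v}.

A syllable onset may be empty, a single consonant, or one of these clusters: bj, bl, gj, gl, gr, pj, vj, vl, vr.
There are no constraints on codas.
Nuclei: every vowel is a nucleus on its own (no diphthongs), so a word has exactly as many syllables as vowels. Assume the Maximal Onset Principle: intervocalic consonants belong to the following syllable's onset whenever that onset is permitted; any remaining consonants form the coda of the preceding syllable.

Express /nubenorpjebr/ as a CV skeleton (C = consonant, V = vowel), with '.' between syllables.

CV.CV.CVC.CCVCC

Vowels present: u, e, o, e; each is a nucleus, giving 4 syllables.
σ1/σ2 boundary: just /b/ — single C goes to the following onset.
σ2/σ3 boundary: just /n/ — single C goes to the following onset.
σ3/σ4 boundary: /rpj/; trying suffixes from longest down, /pj/ is the first permitted one, so coda /r/ | onset /pj/.
Putting it together: nu.be.nor.pjebr.
Mapping each syllable to C/V: /nu/ → CV, /be/ → CV, /nor/ → CVC, /pjebr/ → CCVCC.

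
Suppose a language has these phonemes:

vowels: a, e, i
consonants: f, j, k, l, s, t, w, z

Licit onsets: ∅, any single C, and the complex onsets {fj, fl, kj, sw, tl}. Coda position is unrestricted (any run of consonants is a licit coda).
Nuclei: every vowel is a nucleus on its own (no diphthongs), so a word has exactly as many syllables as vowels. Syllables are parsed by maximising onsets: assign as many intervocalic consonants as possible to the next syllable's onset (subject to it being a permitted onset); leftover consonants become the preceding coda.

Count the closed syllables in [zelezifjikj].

1

Vowels present: e, e, i, i; each is a nucleus, giving 4 syllables.
σ1/σ2 boundary: /l/ is a single consonant, so it becomes the next onset.
σ2/σ3 boundary: /z/ is a single consonant, so it becomes the next onset.
σ3/σ4 boundary: cluster /fj/ — /fj/ is itself a permitted onset, so the whole cluster goes right; preceding coda = ∅.
Putting it together: ze.le.zi.fjikj.
Classifying each syllable: /ze/ (open), /le/ (open), /zi/ (open), /fjikj/ (closed).
Closed syllables: 1.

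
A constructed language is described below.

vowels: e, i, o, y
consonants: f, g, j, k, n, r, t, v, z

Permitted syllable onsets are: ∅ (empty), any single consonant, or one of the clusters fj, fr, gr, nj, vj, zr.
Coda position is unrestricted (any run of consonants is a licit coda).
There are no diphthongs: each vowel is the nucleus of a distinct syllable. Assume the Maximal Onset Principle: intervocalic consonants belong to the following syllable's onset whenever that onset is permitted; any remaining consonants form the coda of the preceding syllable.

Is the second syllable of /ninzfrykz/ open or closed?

Vowels present: i, y; each is a nucleus, giving 2 syllables.
σ1/σ2 boundary: /nzfr/ — longest licit onset from the right is /fr/, leaving /nz/ as coda.
So the parse is ninz.frykz.
Syllable 2 is /frykz/ with coda /kz/, so it is closed.

closed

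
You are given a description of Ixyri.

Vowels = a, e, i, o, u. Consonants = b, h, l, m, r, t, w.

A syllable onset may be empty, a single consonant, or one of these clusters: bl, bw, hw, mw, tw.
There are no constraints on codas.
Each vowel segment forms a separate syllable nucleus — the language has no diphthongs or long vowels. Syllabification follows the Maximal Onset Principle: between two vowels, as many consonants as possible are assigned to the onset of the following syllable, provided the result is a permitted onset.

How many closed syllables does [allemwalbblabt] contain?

Vowels present: a, e, a, a; each is a nucleus, giving 4 syllables.
Between /a/ (V1) and /e/ (V2): /ll/; trying suffixes from longest down, /l/ is the first permitted one, so coda /l/ | onset /l/.
Between /e/ (V2) and /a/ (V3): /mw/ is a licit onset in full, so it all attaches to the next syllable.
Between /a/ (V3) and /a/ (V4): /lbbl/ splits as /lb/ + /bl/ (/bl/ is the longest suffix that is a licit onset).
So the parse is al.le.mwalb.blabt.
Classifying each syllable: /al/ (closed), /le/ (open), /mwalb/ (closed), /blabt/ (closed).
Closed syllables: 3.

3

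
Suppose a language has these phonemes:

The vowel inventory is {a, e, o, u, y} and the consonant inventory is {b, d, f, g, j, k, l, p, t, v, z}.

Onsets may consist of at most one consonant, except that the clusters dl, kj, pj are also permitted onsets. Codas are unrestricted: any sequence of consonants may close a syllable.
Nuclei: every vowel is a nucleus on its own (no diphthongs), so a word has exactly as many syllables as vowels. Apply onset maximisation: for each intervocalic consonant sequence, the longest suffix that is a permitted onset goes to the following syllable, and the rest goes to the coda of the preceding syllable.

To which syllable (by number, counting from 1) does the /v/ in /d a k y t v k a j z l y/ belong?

The vowels are a, y, a, y — 4 nuclei, so 4 syllables.
σ1/σ2 boundary: /k/ is a single consonant, so it becomes the next onset.
σ2/σ3 boundary: cluster /tvk/ — the longest permitted-onset suffix is /k/; onset = /k/, preceding coda = /tv/.
σ3/σ4 boundary: /jzl/; trying suffixes from longest down, /l/ is the first permitted one, so coda /jz/ | onset /l/.
So the parse is da.kytv.kajz.ly.
The /v/ is in the coda of syllable 2 (/kytv/).

2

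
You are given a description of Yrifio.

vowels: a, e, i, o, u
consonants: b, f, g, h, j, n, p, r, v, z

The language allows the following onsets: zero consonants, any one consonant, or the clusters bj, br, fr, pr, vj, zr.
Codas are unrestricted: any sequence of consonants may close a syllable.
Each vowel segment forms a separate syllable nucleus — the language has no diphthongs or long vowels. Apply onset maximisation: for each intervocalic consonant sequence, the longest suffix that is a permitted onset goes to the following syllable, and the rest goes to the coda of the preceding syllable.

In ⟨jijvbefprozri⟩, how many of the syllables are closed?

Nuclei (vowels): i, e, o, i → 4 syllables.
/i…e/ gap (V1→V2): cluster /jvb/ — the longest permitted-onset suffix is /b/; onset = /b/, preceding coda = /jv/.
/e…o/ gap (V2→V3): /fpr/ — longest licit onset from the right is /pr/, leaving /f/ as coda.
/o…i/ gap (V3→V4): cluster /zr/ — /zr/ is itself a permitted onset, so the whole cluster goes right; preceding coda = ∅.
Putting it together: jijv.bef.pro.zri.
Classifying each syllable: /jijv/ (closed), /bef/ (closed), /pro/ (open), /zri/ (open).
Closed syllables: 2.

2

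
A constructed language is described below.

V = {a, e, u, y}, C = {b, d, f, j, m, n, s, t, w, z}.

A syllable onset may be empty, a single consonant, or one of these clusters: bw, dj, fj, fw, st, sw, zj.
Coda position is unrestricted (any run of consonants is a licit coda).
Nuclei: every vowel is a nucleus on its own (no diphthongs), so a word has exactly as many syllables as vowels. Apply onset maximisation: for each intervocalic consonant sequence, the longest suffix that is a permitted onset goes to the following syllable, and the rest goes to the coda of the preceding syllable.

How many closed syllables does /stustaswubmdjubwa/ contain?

Vowels present: u, a, u, u, a; each is a nucleus, giving 5 syllables.
σ1/σ2 boundary: /st/ — entire cluster is a permitted onset → onset /st/, coda ∅.
σ2/σ3 boundary: /sw/ is a licit onset in full, so it all attaches to the next syllable.
σ3/σ4 boundary: cluster /bmdj/ — the longest permitted-onset suffix is /dj/; onset = /dj/, preceding coda = /bm/.
σ4/σ5 boundary: /bw/ is a licit onset in full, so it all attaches to the next syllable.
Result: stu.sta.swubm.dju.bwa.
Classifying each syllable: /stu/ (open), /sta/ (open), /swubm/ (closed), /dju/ (open), /bwa/ (open).
Closed syllables: 1.

1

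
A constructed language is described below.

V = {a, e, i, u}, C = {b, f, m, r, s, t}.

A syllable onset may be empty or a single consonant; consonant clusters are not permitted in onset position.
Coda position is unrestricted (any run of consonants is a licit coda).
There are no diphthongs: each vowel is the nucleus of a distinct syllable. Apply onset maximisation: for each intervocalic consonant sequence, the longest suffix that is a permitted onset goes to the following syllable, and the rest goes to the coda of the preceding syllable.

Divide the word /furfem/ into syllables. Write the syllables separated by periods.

The vowels are u, e — 2 nuclei, so 2 syllables.
V1 /u/ – V2 /e/: /rf/ — longest licit onset from the right is /f/, leaving /r/ as coda.

fur.fem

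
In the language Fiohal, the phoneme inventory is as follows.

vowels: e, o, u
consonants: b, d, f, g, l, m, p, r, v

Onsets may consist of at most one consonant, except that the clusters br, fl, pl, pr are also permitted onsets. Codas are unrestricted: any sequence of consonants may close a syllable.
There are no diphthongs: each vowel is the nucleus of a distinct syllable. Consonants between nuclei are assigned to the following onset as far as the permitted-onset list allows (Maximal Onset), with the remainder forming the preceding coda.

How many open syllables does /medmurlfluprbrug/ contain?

0

Vowels present: e, u, u, u; each is a nucleus, giving 4 syllables.
V1 /e/ – V2 /u/: cluster /dm/ — the longest permitted-onset suffix is /m/; onset = /m/, preceding coda = /d/.
V2 /u/ – V3 /u/: cluster /rlfl/ — the longest permitted-onset suffix is /fl/; onset = /fl/, preceding coda = /rl/.
V3 /u/ – V4 /u/: cluster /prbr/ — the longest permitted-onset suffix is /br/; onset = /br/, preceding coda = /pr/.
Syllabification: med.murl.flupr.brug.
Classifying each syllable: /med/ (closed), /murl/ (closed), /flupr/ (closed), /brug/ (closed).
Open syllables: 0.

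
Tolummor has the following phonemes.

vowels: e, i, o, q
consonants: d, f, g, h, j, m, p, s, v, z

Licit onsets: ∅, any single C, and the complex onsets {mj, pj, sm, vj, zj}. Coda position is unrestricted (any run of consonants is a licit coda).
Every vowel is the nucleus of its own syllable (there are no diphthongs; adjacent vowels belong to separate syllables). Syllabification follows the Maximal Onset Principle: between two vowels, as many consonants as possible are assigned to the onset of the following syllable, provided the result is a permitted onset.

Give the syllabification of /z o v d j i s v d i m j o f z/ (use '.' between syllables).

zovd.jisv.di.mjofz

The vowels are o, i, i, o — 4 nuclei, so 4 syllables.
σ1/σ2 boundary: /vdj/ — longest licit onset from the right is /j/, leaving /vd/ as coda.
σ2/σ3 boundary: /svd/ — longest licit onset from the right is /d/, leaving /sv/ as coda.
σ3/σ4 boundary: cluster /mj/ — /mj/ is itself a permitted onset, so the whole cluster goes right; preceding coda = ∅.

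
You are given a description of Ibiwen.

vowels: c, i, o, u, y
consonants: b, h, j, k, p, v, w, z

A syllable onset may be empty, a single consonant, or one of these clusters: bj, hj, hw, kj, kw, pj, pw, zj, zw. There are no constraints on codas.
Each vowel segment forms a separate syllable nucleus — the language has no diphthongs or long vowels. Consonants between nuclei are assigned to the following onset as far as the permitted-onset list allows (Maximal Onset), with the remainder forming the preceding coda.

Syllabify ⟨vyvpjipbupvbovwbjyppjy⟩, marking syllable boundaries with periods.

The vowels are y, i, u, o, y, y — 6 nuclei, so 6 syllables.
Between /y/ (V1) and /i/ (V2): cluster /vpj/ — the longest permitted-onset suffix is /pj/; onset = /pj/, preceding coda = /v/.
Between /i/ (V2) and /u/ (V3): /pb/ — longest licit onset from the right is /b/, leaving /p/ as coda.
Between /u/ (V3) and /o/ (V4): /pvb/; trying suffixes from longest down, /b/ is the first permitted one, so coda /pv/ | onset /b/.
Between /o/ (V4) and /y/ (V5): /vwbj/ splits as /vw/ + /bj/ (/bj/ is the longest suffix that is a licit onset).
Between /y/ (V5) and /y/ (V6): /ppj/; trying suffixes from longest down, /pj/ is the first permitted one, so coda /p/ | onset /pj/.

vyv.pjip.bupv.bovw.bjyp.pjy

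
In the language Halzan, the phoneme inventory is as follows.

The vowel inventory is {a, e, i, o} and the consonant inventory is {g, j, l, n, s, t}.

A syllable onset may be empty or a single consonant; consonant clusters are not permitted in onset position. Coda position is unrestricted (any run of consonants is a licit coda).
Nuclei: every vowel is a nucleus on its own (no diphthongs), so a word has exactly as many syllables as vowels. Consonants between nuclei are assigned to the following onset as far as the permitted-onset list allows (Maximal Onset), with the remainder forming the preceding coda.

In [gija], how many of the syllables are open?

2

Vowels present: i, a; each is a nucleus, giving 2 syllables.
σ1/σ2 boundary: just /j/ — single C goes to the following onset.
Syllabification: gi.ja.
Classifying each syllable: /gi/ (open), /ja/ (open).
Open syllables: 2.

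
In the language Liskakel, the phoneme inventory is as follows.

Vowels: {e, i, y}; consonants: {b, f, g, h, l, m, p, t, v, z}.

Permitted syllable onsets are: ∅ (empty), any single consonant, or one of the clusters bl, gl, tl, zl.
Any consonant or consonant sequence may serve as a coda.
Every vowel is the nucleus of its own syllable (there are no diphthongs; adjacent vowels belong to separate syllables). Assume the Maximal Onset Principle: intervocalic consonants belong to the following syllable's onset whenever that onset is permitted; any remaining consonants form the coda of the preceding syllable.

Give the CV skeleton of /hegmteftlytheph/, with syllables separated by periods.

CVCC.CVC.CCVC.CVCC

Vowels present: e, e, y, e; each is a nucleus, giving 4 syllables.
V1 /e/ – V2 /e/: cluster /gmt/ — the longest permitted-onset suffix is /t/; onset = /t/, preceding coda = /gm/.
V2 /e/ – V3 /y/: /ftl/ splits as /f/ + /tl/ (/tl/ is the longest suffix that is a licit onset).
V3 /y/ – V4 /e/: cluster /th/ — the longest permitted-onset suffix is /h/; onset = /h/, preceding coda = /t/.
Putting it together: hegm.tef.tlyt.heph.
Mapping each syllable to C/V: /hegm/ → CVCC, /tef/ → CVC, /tlyt/ → CCVC, /heph/ → CVCC.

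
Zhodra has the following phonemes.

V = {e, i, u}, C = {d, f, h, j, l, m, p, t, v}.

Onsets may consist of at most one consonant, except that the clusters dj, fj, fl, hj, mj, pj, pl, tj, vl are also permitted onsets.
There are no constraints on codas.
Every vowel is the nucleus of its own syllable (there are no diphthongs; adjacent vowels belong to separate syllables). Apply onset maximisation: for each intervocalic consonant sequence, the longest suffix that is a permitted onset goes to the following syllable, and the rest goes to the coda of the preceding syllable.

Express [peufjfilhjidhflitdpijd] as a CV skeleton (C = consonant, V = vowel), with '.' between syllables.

The vowels are e, u, i, i, i, i — 6 nuclei, so 6 syllables.
V1 /e/ – V2 /u/: nothing intervenes; syllable break is V.V.
V2 /u/ – V3 /i/: /fjf/ — longest licit onset from the right is /f/, leaving /fj/ as coda.
V3 /i/ – V4 /i/: /lhj/ — longest licit onset from the right is /hj/, leaving /l/ as coda.
V4 /i/ – V5 /i/: cluster /dhfl/ — the longest permitted-onset suffix is /fl/; onset = /fl/, preceding coda = /dh/.
V5 /i/ – V6 /i/: /tdp/; trying suffixes from longest down, /p/ is the first permitted one, so coda /td/ | onset /p/.
Result: pe.ufj.fil.hjidh.flitd.pijd.
Mapping each syllable to C/V: /pe/ → CV, /ufj/ → VCC, /fil/ → CVC, /hjidh/ → CCVCC, /flitd/ → CCVCC, /pijd/ → CVCC.

CV.VCC.CVC.CCVCC.CCVCC.CVCC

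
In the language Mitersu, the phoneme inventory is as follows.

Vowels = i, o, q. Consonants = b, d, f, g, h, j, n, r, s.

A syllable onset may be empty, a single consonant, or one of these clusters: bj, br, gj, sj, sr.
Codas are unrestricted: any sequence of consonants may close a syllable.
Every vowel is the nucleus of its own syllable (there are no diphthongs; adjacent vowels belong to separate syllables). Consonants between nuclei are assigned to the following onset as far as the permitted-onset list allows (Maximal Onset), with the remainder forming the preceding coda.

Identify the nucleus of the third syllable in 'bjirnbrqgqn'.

q

The vowels are i, q, q — 3 nuclei, so 3 syllables.
The third nucleus (vowel 3 from the left) is /q/.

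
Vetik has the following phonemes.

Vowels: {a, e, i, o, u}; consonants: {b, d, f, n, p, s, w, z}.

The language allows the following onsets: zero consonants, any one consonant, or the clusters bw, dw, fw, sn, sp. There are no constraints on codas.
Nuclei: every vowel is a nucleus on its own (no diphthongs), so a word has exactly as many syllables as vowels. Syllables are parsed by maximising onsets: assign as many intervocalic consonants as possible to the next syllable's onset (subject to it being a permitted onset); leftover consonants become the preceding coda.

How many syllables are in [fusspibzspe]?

Vowels present: u, i, e; each is a nucleus, giving 3 syllables.

3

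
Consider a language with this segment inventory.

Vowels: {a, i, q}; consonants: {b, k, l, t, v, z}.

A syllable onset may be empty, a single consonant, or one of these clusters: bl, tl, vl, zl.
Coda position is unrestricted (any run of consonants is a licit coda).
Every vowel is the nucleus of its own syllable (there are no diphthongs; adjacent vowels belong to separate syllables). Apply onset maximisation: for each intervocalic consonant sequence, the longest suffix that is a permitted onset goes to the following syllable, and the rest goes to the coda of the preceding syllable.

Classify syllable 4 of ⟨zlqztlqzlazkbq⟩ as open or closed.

Nuclei (vowels): q, q, a, q → 4 syllables.
V1 /q/ – V2 /q/: /ztl/; trying suffixes from longest down, /tl/ is the first permitted one, so coda /z/ | onset /tl/.
V2 /q/ – V3 /a/: /zl/ — entire cluster is a permitted onset → onset /zl/, coda ∅.
V3 /a/ – V4 /q/: /zkb/ splits as /zk/ + /b/ (/b/ is the longest suffix that is a licit onset).
Putting it together: zlqz.tlq.zlazk.bq.
Syllable 4 is /bq/; it ends in its nucleus with no coda, so it is open.

open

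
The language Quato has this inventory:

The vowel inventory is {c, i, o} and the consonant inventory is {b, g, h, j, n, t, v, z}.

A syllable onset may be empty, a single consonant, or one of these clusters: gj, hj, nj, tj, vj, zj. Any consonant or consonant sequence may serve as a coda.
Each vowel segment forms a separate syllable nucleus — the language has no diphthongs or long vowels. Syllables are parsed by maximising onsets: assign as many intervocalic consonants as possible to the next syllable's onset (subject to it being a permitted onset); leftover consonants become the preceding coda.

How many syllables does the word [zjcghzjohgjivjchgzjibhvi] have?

Vowels present: c, o, i, c, i, i; each is a nucleus, giving 6 syllables.

6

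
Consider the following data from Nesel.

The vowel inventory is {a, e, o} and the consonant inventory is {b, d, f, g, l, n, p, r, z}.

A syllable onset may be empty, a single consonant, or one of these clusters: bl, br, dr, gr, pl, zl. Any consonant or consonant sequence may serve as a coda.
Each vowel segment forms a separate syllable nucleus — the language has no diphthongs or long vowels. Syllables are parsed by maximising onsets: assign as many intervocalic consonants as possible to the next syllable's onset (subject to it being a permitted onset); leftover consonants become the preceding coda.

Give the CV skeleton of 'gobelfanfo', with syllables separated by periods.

CV.CVC.CVC.CV

The vowels are o, e, a, o — 4 nuclei, so 4 syllables.
Between /o/ (V1) and /e/ (V2): just /b/ — single C goes to the following onset.
Between /e/ (V2) and /a/ (V3): /lf/ splits as /l/ + /f/ (/f/ is the longest suffix that is a licit onset).
Between /a/ (V3) and /o/ (V4): /nf/ — longest licit onset from the right is /f/, leaving /n/ as coda.
Syllabification: go.bel.fan.fo.
Mapping each syllable to C/V: /go/ → CV, /bel/ → CVC, /fan/ → CVC, /fo/ → CV.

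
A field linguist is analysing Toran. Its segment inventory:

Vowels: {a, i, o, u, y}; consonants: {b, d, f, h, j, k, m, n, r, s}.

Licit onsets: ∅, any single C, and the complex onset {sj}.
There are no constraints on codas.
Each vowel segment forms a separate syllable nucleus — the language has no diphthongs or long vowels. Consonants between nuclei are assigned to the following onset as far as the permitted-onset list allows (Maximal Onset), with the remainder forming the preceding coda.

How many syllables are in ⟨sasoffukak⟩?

4

The vowels are a, o, u, a — 4 nuclei, so 4 syllables.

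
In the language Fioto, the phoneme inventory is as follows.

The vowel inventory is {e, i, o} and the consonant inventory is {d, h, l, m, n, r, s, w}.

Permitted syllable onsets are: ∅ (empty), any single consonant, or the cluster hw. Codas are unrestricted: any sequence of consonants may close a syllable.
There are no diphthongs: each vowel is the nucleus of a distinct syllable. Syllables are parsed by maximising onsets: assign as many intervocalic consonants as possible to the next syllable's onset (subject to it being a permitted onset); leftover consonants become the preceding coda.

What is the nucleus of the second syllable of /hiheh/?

e

Vowels present: i, e; each is a nucleus, giving 2 syllables.
The second nucleus (vowel 2 from the left) is /e/.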